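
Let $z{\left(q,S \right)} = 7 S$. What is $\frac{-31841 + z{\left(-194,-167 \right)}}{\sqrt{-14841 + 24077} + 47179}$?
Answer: $- \frac{311475758}{445169761} + \frac{13204 \sqrt{2309}}{445169761} \approx -0.69825$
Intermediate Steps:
$\frac{-31841 + z{\left(-194,-167 \right)}}{\sqrt{-14841 + 24077} + 47179} = \frac{-31841 + 7 \left(-167\right)}{\sqrt{-14841 + 24077} + 47179} = \frac{-31841 - 1169}{\sqrt{9236} + 47179} = - \frac{33010}{2 \sqrt{2309} + 47179} = - \frac{33010}{47179 + 2 \sqrt{2309}}$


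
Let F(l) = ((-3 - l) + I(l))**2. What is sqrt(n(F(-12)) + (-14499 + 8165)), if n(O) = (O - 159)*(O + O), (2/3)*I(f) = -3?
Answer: I*sqrt(191254)/4 ≈ 109.33*I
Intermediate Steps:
I(f) = -9/2 (I(f) = (3/2)*(-3) = -9/2)
F(l) = (-15/2 - l)**2 (F(l) = ((-3 - l) - 9/2)**2 = (-15/2 - l)**2)
n(O) = 2*O*(-159 + O) (n(O) = (-159 + O)*(2*O) = 2*O*(-159 + O))
sqrt(n(F(-12)) + (-14499 + 8165)) = sqrt(2*((15 + 2*(-12))**2/4)*(-159 + (15 + 2*(-12))**2/4) + (-14499 + 8165)) = sqrt(2*((15 - 24)**2/4)*(-159 + (15 - 24)**2/4) - 6334) = sqrt(2*((1/4)*(-9)**2)*(-159 + (1/4)*(-9)**2) - 6334) = sqrt(2*((1/4)*81)*(-159 + (1/4)*81) - 6334) = sqrt(2*(81/4)*(-159 + 81/4) - 6334) = sqrt(2*(81/4)*(-555/4) - 6334) = sqrt(-44955/8 - 6334) = sqrt(-95627/8) = I*sqrt(191254)/4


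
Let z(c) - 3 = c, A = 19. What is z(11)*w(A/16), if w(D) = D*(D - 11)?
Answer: -20881/128 ≈ -163.13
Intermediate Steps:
w(D) = D*(-11 + D)
z(c) = 3 + c
z(11)*w(A/16) = (3 + 11)*((19/16)*(-11 + 19/16)) = 14*((19*(1/16))*(-11 + 19*(1/16))) = 14*(19*(-11 + 19/16)/16) = 14*((19/16)*(-157/16)) = 14*(-2983/256) = -20881/128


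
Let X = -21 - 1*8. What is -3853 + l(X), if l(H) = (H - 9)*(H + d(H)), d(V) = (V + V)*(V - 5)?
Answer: -77687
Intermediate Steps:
X = -29 (X = -21 - 8 = -29)
d(V) = 2*V*(-5 + V) (d(V) = (2*V)*(-5 + V) = 2*V*(-5 + V))
l(H) = (-9 + H)*(H + 2*H*(-5 + H)) (l(H) = (H - 9)*(H + 2*H*(-5 + H)) = (-9 + H)*(H + 2*H*(-5 + H)))
-3853 + l(X) = -3853 - 29*(81 - 27*(-29) + 2*(-29)²) = -3853 - 29*(81 + 783 + 2*841) = -3853 - 29*(81 + 783 + 1682) = -3853 - 29*2546 = -3853 - 73834 = -77687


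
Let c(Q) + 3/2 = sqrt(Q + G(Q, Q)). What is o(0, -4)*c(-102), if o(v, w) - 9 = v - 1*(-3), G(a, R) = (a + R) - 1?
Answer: -18 + 12*I*sqrt(307) ≈ -18.0 + 210.26*I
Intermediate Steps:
G(a, R) = -1 + R + a (G(a, R) = (R + a) - 1 = -1 + R + a)
o(v, w) = 12 + v (o(v, w) = 9 + (v - 1*(-3)) = 9 + (v + 3) = 9 + (3 + v) = 12 + v)
c(Q) = -3/2 + sqrt(-1 + 3*Q) (c(Q) = -3/2 + sqrt(Q + (-1 + Q + Q)) = -3/2 + sqrt(Q + (-1 + 2*Q)) = -3/2 + sqrt(-1 + 3*Q))
o(0, -4)*c(-102) = (12 + 0)*(-3/2 + sqrt(-1 + 3*(-102))) = 12*(-3/2 + sqrt(-1 - 306)) = 12*(-3/2 + sqrt(-307)) = 12*(-3/2 + I*sqrt(307)) = -18 + 12*I*sqrt(307)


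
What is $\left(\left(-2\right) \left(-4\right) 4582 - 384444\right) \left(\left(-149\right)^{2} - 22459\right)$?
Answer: $89729304$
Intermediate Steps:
$\left(\left(-2\right) \left(-4\right) 4582 - 384444\right) \left(\left(-149\right)^{2} - 22459\right) = \left(8 \cdot 4582 - 384444\right) \left(22201 - 22459\right) = \left(36656 - 384444\right) \left(-258\right) = \left(-347788\right) \left(-258\right) = 89729304$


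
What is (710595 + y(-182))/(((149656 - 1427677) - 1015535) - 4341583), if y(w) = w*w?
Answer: -743719/6635139 ≈ -0.11209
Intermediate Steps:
y(w) = w**2
(710595 + y(-182))/(((149656 - 1427677) - 1015535) - 4341583) = (710595 + (-182)**2)/(((149656 - 1427677) - 1015535) - 4341583) = (710595 + 33124)/((-1278021 - 1015535) - 4341583) = 743719/(-2293556 - 4341583) = 743719/(-6635139) = 743719*(-1/6635139) = -743719/6635139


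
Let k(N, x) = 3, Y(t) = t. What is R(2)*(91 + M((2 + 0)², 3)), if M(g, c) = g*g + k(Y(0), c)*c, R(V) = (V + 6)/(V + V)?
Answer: 232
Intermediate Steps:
R(V) = (6 + V)/(2*V) (R(V) = (6 + V)/((2*V)) = (6 + V)*(1/(2*V)) = (6 + V)/(2*V))
M(g, c) = g² + 3*c (M(g, c) = g*g + 3*c = g² + 3*c)
R(2)*(91 + M((2 + 0)², 3)) = ((½)*(6 + 2)/2)*(91 + (((2 + 0)²)² + 3*3)) = ((½)*(½)*8)*(91 + ((2²)² + 9)) = 2*(91 + (4² + 9)) = 2*(91 + (16 + 9)) = 2*(91 + 25) = 2*116 = 232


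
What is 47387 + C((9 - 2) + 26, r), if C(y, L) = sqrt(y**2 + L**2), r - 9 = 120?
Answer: 47387 + 3*sqrt(1970) ≈ 47520.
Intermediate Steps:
r = 129 (r = 9 + 120 = 129)
C(y, L) = sqrt(L**2 + y**2)
47387 + C((9 - 2) + 26, r) = 47387 + sqrt(129**2 + ((9 - 2) + 26)**2) = 47387 + sqrt(16641 + (7 + 26)**2) = 47387 + sqrt(16641 + 33**2) = 47387 + sqrt(16641 + 1089) = 47387 + sqrt(17730) = 47387 + 3*sqrt(1970)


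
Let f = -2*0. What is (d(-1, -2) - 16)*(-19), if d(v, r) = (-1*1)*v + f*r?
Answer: 285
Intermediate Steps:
f = 0
d(v, r) = -v (d(v, r) = (-1*1)*v + 0*r = -v + 0 = -v)
(d(-1, -2) - 16)*(-19) = (-1*(-1) - 16)*(-19) = (1 - 16)*(-19) = -15*(-19) = 285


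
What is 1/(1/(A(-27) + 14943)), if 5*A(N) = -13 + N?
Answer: 14935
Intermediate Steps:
A(N) = -13/5 + N/5 (A(N) = (-13 + N)/5 = -13/5 + N/5)
1/(1/(A(-27) + 14943)) = 1/(1/((-13/5 + (1/5)*(-27)) + 14943)) = 1/(1/((-13/5 - 27/5) + 14943)) = 1/(1/(-8 + 14943)) = 1/(1/14935) = 14935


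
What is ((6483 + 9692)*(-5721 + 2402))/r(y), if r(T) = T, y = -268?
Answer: 53684825/268 ≈ 2.0032e+5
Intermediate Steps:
((6483 + 9692)*(-5721 + 2402))/r(y) = ((6483 + 9692)*(-5721 + 2402))/(-268) = (16175*(-3319))*(-1/268) = -53684825*(-1/268) = 53684825/268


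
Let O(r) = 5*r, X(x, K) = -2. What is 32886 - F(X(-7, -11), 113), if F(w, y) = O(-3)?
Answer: 32901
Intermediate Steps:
F(w, y) = -15 (F(w, y) = 5*(-3) = -15)
32886 - F(X(-7, -11), 113) = 32886 - 1*(-15) = 32886 + 15 = 32901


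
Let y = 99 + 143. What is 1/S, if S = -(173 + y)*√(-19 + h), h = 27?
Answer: -√2/1660 ≈ -0.00085194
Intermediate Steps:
y = 242
S = -830*√2 (S = -(173 + 242)*√(-19 + 27) = -415*√8 = -415*2*√2 = -830*√2 ≈ -1173.8)
1/S = 1/(-830*√2) = -√2/1660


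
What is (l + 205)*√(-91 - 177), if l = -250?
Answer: -90*I*√67 ≈ -736.68*I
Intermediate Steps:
(l + 205)*√(-91 - 177) = (-250 + 205)*√(-91 - 177) = -90*I*√67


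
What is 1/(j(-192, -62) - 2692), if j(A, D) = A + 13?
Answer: -1/2871 ≈ -0.00034831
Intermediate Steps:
j(A, D) = 13 + A
1/(j(-192, -62) - 2692) = 1/((13 - 192) - 2692) = 1/(-179 - 2692) = 1/(-2871) = -1/2871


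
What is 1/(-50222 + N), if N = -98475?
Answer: -1/148697 ≈ -6.7251e-6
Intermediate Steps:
1/(-50222 + N) = 1/(-50222 - 98475) = 1/(-148697) = -1/148697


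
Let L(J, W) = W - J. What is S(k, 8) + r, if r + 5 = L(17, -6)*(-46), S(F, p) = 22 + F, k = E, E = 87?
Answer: 1162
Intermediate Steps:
k = 87
r = 1053 (r = -5 + (-6 - 1*17)*(-46) = -5 + (-6 - 17)*(-46) = -5 - 23*(-46) = -5 + 1058 = 1053)
S(k, 8) + r = (22 + 87) + 1053 = 109 + 1053 = 1162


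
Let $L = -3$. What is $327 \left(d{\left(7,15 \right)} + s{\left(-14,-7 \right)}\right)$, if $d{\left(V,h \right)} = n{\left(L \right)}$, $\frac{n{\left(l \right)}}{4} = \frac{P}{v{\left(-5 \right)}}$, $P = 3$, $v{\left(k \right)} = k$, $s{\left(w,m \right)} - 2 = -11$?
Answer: $- \frac{18639}{5} \approx -3727.8$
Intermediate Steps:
$s{\left(w,m \right)} = -9$ ($s{\left(w,m \right)} = 2 - 11 = -9$)
$n{\left(l \right)} = - \frac{12}{5}$ ($n{\left(l \right)} = 4 \frac{3}{-5} = 4 \cdot 3 \left(- \frac{1}{5}\right) = 4 \left(- \frac{3}{5}\right) = - \frac{12}{5}$)
$d{\left(V,h \right)} = - \frac{12}{5}$
$327 \left(d{\left(7,15 \right)} + s{\left(-14,-7 \right)}\right) = 327 \left(- \frac{12}{5} - 9\right) = 327 \left(- \frac{57}{5}\right) = - \frac{18639}{5}$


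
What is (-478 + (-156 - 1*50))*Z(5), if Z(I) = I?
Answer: -3420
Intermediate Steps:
(-478 + (-156 - 1*50))*Z(5) = (-478 + (-156 - 1*50))*5 = (-478 + (-156 - 50))*5 = (-478 - 206)*5 = -684*5 = -3420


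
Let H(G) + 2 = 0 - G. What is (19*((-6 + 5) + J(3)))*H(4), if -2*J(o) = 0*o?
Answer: 114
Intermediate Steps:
H(G) = -2 - G (H(G) = -2 + (0 - G) = -2 - G)
J(o) = 0 (J(o) = -0*o = -1/2*0 = 0)
(19*((-6 + 5) + J(3)))*H(4) = (19*((-6 + 5) + 0))*(-2 - 1*4) = (19*(-1 + 0))*(-2 - 4) = (19*(-1))*(-6) = -19*(-6) = 114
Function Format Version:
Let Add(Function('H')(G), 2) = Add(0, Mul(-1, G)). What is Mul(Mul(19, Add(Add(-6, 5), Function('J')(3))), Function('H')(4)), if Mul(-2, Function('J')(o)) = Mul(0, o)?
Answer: 114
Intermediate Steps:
Function('H')(G) = Add(-2, Mul(-1, G)) (Function('H')(G) = Add(-2, Add(0, Mul(-1, G))) = Add(-2, Mul(-1, G)))
Function('J')(o) = 0 (Function('J')(o) = Mul(Rational(-1, 2), Mul(0, o)) = Mul(Rational(-1, 2), 0) = 0)
Mul(Mul(19, Add(Add(-6, 5), Function('J')(3))), Function('H')(4)) = Mul(Mul(19, Add(Add(-6, 5), 0)), Add(-2, Mul(-1, 4))) = Mul(Mul(19, Add(-1, 0)), Add(-2, -4)) = Mul(Mul(19, -1), -6) = Mul(-19, -6) = 114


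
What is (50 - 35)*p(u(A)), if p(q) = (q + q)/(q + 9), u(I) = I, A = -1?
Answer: -15/4 ≈ -3.7500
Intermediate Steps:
p(q) = 2*q/(9 + q) (p(q) = (2*q)/(9 + q) = 2*q/(9 + q))
(50 - 35)*p(u(A)) = (50 - 35)*(2*(-1)/(9 - 1)) = 15*(2*(-1)/8) = 15*(2*(-1)*(⅛)) = 15*(-¼) = -15/4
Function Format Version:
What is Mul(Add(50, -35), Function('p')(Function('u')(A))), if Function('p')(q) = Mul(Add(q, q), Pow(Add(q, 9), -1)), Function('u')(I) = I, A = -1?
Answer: Rational(-15, 4) ≈ -3.7500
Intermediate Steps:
Function('p')(q) = Mul(2, q, Pow(Add(9, q), -1)) (Function('p')(q) = Mul(Mul(2, q), Pow(Add(9, q), -1)) = Mul(2, q, Pow(Add(9, q), -1)))
Mul(Add(50, -35), Function('p')(Function('u')(A))) = Mul(Add(50, -35), Mul(2, -1, Pow(Add(9, -1), -1))) = Mul(15, Mul(2, -1, Pow(8, -1))) = Mul(15, Mul(2, -1, Rational(1, 8))) = Mul(15, Rational(-1, 4)) = Rational(-15, 4)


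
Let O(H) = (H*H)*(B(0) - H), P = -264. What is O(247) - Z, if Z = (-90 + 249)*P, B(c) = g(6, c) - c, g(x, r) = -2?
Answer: -15149265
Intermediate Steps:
B(c) = -2 - c
O(H) = H²*(-2 - H) (O(H) = (H*H)*((-2 - 1*0) - H) = H²*((-2 + 0) - H) = H²*(-2 - H))
Z = -41976 (Z = (-90 + 249)*(-264) = 159*(-264) = -41976)
O(247) - Z = 247²*(-2 - 1*247) - 1*(-41976) = 61009*(-2 - 247) + 41976 = 61009*(-249) + 41976 = -15191241 + 41976 = -15149265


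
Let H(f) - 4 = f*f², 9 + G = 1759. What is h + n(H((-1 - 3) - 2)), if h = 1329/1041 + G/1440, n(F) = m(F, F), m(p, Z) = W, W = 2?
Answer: 224453/49968 ≈ 4.4919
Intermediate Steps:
G = 1750 (G = -9 + 1759 = 1750)
H(f) = 4 + f³ (H(f) = 4 + f*f² = 4 + f³)
m(p, Z) = 2
n(F) = 2
h = 124517/49968 (h = 1329/1041 + 1750/1440 = 1329*(1/1041) + 1750*(1/1440) = 443/347 + 175/144 = 124517/49968 ≈ 2.4919)
h + n(H((-1 - 3) - 2)) = 124517/49968 + 2 = 224453/49968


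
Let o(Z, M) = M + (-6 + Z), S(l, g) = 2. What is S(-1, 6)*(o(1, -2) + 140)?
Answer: 266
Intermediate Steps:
o(Z, M) = -6 + M + Z
S(-1, 6)*(o(1, -2) + 140) = 2*((-6 - 2 + 1) + 140) = 2*(-7 + 140) = 2*133 = 266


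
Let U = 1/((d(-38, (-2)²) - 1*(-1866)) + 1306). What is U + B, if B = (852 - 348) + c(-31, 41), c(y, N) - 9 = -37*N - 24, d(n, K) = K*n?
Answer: -3104559/3020 ≈ -1028.0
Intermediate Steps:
c(y, N) = -15 - 37*N (c(y, N) = 9 + (-37*N - 24) = 9 + (-24 - 37*N) = -15 - 37*N)
B = -1028 (B = (852 - 348) + (-15 - 37*41) = 504 + (-15 - 1517) = 504 - 1532 = -1028)
U = 1/3020 (U = 1/(((-2)²*(-38) - 1*(-1866)) + 1306) = 1/((4*(-38) + 1866) + 1306) = 1/((-152 + 1866) + 1306) = 1/(1714 + 1306) = 1/3020 ≈ 0.00033113)
U + B = 1/3020 - 1028 = -3104559/3020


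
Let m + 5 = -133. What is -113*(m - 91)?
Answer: 25877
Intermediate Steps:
m = -138 (m = -5 - 133 = -138)
-113*(m - 91) = -113*(-138 - 91) = -113*(-229) = 25877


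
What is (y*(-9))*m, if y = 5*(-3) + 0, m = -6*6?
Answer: -4860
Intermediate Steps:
m = -36
y = -15 (y = -15 + 0 = -15)
(y*(-9))*m = -15*(-9)*(-36) = 135*(-36) = -4860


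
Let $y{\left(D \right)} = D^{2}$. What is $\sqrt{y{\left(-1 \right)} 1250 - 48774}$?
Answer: $218 i \approx 218.0 i$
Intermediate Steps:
$\sqrt{y{\left(-1 \right)} 1250 - 48774} = \sqrt{\left(-1\right)^{2} \cdot 1250 - 48774} = \sqrt{1 \cdot 1250 - 48774} = \sqrt{1250 - 48774} = \sqrt{-47524} = 218 i$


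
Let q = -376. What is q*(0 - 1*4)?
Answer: 1504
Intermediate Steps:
q*(0 - 1*4) = -376*(0 - 1*4) = -376*(0 - 4) = -376*(-4) = 1504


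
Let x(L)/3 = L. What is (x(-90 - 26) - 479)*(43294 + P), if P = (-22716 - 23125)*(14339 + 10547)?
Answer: 943405073064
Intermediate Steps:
x(L) = 3*L
P = -1140799126 (P = -45841*24886 = -1140799126)
(x(-90 - 26) - 479)*(43294 + P) = (3*(-90 - 26) - 479)*(43294 - 1140799126) = (3*(-116) - 479)*(-1140755832) = (-348 - 479)*(-1140755832) = -827*(-1140755832) = 943405073064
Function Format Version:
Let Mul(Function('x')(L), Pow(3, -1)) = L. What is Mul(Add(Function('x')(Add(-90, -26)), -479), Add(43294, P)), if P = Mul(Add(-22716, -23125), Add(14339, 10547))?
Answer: 943405073064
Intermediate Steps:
Function('x')(L) = Mul(3, L)
P = -1140799126 (P = Mul(-45841, 24886) = -1140799126)
Mul(Add(Function('x')(Add(-90, -26)), -479), Add(43294, P)) = Mul(Add(Mul(3, Add(-90, -26)), -479), Add(43294, -1140799126)) = Mul(Add(Mul(3, -116), -479), -1140755832) = Mul(Add(-348, -479), -1140755832) = Mul(-827, -1140755832) = 943405073064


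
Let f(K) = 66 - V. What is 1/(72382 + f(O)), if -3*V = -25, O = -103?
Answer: 3/217319 ≈ 1.3805e-5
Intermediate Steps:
V = 25/3 (V = -1/3*(-25) = 25/3 ≈ 8.3333)
f(K) = 173/3 (f(K) = 66 - 1*25/3 = 66 - 25/3 = 173/3)
1/(72382 + f(O)) = 1/(72382 + 173/3) = 1/(217319/3) = 3/217319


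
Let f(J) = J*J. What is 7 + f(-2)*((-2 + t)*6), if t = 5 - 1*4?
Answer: -17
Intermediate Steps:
t = 1 (t = 5 - 4 = 1)
f(J) = J²
7 + f(-2)*((-2 + t)*6) = 7 + (-2)²*((-2 + 1)*6) = 7 + 4*(-1*6) = 7 + 4*(-6) = 7 - 24 = -17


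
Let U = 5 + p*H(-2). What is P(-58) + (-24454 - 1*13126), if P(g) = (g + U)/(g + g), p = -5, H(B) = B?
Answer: -4359237/116 ≈ -37580.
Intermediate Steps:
U = 15 (U = 5 - 5*(-2) = 5 + 10 = 15)
P(g) = (15 + g)/(2*g) (P(g) = (g + 15)/(g + g) = (15 + g)/((2*g)) = (15 + g)*(1/(2*g)) = (15 + g)/(2*g))
P(-58) + (-24454 - 1*13126) = (1/2)*(15 - 58)/(-58) + (-24454 - 1*13126) = (1/2)*(-1/58)*(-43) + (-24454 - 13126) = 43/116 - 37580 = -4359237/116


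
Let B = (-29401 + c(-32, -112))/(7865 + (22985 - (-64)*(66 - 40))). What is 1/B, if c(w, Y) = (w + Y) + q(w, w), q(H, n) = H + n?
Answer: -32514/29609 ≈ -1.0981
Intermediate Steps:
c(w, Y) = Y + 3*w (c(w, Y) = (w + Y) + (w + w) = (Y + w) + 2*w = Y + 3*w)
B = -29609/32514 (B = (-29401 + (-112 + 3*(-32)))/(7865 + (22985 - (-64)*(66 - 40))) = (-29401 + (-112 - 96))/(7865 + (22985 - (-64)*26)) = (-29401 - 208)/(7865 + (22985 - 1*(-1664))) = -29609/(7865 + (22985 + 1664)) = -29609/(7865 + 24649) = -29609/32514 ≈ -0.91065)
1/B = 1/(-29609/32514) = -32514/29609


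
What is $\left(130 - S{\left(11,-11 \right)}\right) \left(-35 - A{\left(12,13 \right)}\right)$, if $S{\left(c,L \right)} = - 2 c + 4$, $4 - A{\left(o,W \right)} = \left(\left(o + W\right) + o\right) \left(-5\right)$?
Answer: $-33152$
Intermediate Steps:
$A{\left(o,W \right)} = 4 + 5 W + 10 o$ ($A{\left(o,W \right)} = 4 - \left(\left(o + W\right) + o\right) \left(-5\right) = 4 - \left(\left(W + o\right) + o\right) \left(-5\right) = 4 - \left(W + 2 o\right) \left(-5\right) = 4 - \left(- 10 o - 5 W\right) = 4 + \left(5 W + 10 o\right) = 4 + 5 W + 10 o$)
$S{\left(c,L \right)} = 4 - 2 c$
$\left(130 - S{\left(11,-11 \right)}\right) \left(-35 - A{\left(12,13 \right)}\right) = \left(130 - \left(4 - 22\right)\right) \left(-35 - \left(4 + 5 \cdot 13 + 10 \cdot 12\right)\right) = \left(130 - \left(4 - 22\right)\right) \left(-35 - \left(4 + 65 + 120\right)\right) = \left(130 - -18\right) \left(-35 - 189\right) = \left(130 + 18\right) \left(-35 - 189\right) = 148 \left(-224\right) = -33152$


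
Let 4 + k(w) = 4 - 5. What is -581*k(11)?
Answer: 2905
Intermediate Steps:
k(w) = -5 (k(w) = -4 + (4 - 5) = -4 - 1 = -5)
-581*k(11) = -581*(-5) = 2905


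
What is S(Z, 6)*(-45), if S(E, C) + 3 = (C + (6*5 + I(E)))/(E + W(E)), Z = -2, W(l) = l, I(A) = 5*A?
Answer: 855/2 ≈ 427.50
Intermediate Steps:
S(E, C) = -3 + (30 + C + 5*E)/(2*E) (S(E, C) = -3 + (C + (6*5 + 5*E))/(E + E) = -3 + (C + (30 + 5*E))/((2*E)) = -3 + (30 + C + 5*E)*(1/(2*E)) = -3 + (30 + C + 5*E)/(2*E))
S(Z, 6)*(-45) = ((½)*(30 + 6 - 1*(-2))/(-2))*(-45) = ((½)*(-½)*(30 + 6 + 2))*(-45) = ((½)*(-½)*38)*(-45) = -19/2*(-45) = 855/2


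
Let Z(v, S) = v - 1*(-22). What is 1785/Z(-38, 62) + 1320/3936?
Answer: -72965/656 ≈ -111.23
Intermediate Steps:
Z(v, S) = 22 + v (Z(v, S) = v + 22 = 22 + v)
1785/Z(-38, 62) + 1320/3936 = 1785/(22 - 38) + 1320/3936 = 1785/(-16) + 1320*(1/3936) = 1785*(-1/16) + 55/164 = -1785/16 + 55/164 = -72965/656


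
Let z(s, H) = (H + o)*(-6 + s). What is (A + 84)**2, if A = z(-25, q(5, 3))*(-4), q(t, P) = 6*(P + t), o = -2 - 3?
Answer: 29333056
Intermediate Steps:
o = -5
q(t, P) = 6*P + 6*t
z(s, H) = (-6 + s)*(-5 + H) (z(s, H) = (H - 5)*(-6 + s) = (-5 + H)*(-6 + s) = (-6 + s)*(-5 + H))
A = 5332 (A = (30 - 6*(6*3 + 6*5) - 5*(-25) + (6*3 + 6*5)*(-25))*(-4) = (30 - 6*(18 + 30) + 125 + (18 + 30)*(-25))*(-4) = (30 - 6*48 + 125 + 48*(-25))*(-4) = (30 - 288 + 125 - 1200)*(-4) = -1333*(-4) = 5332)
(A + 84)**2 = (5332 + 84)**2 = 5416**2 = 29333056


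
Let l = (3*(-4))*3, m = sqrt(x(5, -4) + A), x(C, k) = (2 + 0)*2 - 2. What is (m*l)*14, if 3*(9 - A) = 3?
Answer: -504*sqrt(10) ≈ -1593.8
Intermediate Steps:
x(C, k) = 2 (x(C, k) = 2*2 - 2 = 4 - 2 = 2)
A = 8 (A = 9 - 1/3*3 = 9 - 1 = 8)
m = sqrt(10) (m = sqrt(2 + 8) = sqrt(10) ≈ 3.1623)
l = -36 (l = -12*3 = -36)
(m*l)*14 = (sqrt(10)*(-36))*14 = -36*sqrt(10)*14 = -504*sqrt(10)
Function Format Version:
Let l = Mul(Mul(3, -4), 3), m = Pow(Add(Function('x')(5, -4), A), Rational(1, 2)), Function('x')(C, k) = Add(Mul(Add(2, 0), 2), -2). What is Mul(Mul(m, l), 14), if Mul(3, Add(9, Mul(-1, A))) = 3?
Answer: Mul(-504, Pow(10, Rational(1, 2))) ≈ -1593.8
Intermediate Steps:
Function('x')(C, k) = 2 (Function('x')(C, k) = Add(Mul(2, 2), -2) = Add(4, -2) = 2)
A = 8 (A = Add(9, Mul(Rational(-1, 3), 3)) = Add(9, -1) = 8)
m = Pow(10, Rational(1, 2)) (m = Pow(Add(2, 8), Rational(1, 2)) = Pow(10, Rational(1, 2)) ≈ 3.1623)
l = -36 (l = Mul(-12, 3) = -36)
Mul(Mul(m, l), 14) = Mul(Mul(Pow(10, Rational(1, 2)), -36), 14) = Mul(Mul(-36, Pow(10, Rational(1, 2))), 14) = Mul(-504, Pow(10, Rational(1, 2)))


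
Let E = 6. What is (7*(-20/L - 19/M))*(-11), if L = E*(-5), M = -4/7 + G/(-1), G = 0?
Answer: -31339/12 ≈ -2611.6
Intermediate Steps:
M = -4/7 (M = -4/7 + 0/(-1) = -4*⅐ + 0*(-1) = -4/7 + 0 = -4/7 ≈ -0.57143)
L = -30 (L = 6*(-5) = -30)
(7*(-20/L - 19/M))*(-11) = (7*(-20/(-30) - 19/(-4/7)))*(-11) = (7*(-20*(-1/30) - 19*(-7/4)))*(-11) = (7*(⅔ + 133/4))*(-11) = (7*(407/12))*(-11) = (2849/12)*(-11) = -31339/12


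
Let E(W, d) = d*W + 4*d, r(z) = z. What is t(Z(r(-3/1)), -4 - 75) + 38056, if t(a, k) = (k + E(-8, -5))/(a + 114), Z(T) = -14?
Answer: 3805541/100 ≈ 38055.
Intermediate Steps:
E(W, d) = 4*d + W*d (E(W, d) = W*d + 4*d = 4*d + W*d)
t(a, k) = (20 + k)/(114 + a) (t(a, k) = (k - 5*(4 - 8))/(a + 114) = (k - 5*(-4))/(114 + a) = (k + 20)/(114 + a) = (20 + k)/(114 + a))
t(Z(r(-3/1)), -4 - 75) + 38056 = (20 + (-4 - 75))/(114 - 14) + 38056 = (20 - 79)/100 + 38056 = (1/100)*(-59) + 38056 = -59/100 + 38056 = 3805541/100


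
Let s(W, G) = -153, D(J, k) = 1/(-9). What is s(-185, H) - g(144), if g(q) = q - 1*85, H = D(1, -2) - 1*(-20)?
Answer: -212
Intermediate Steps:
D(J, k) = -⅑
H = 179/9 (H = -⅑ - 1*(-20) = -⅑ + 20 = 179/9 ≈ 19.889)
g(q) = -85 + q (g(q) = q - 85 = -85 + q)
s(-185, H) - g(144) = -153 - (-85 + 144) = -153 - 1*59 = -153 - 59 = -212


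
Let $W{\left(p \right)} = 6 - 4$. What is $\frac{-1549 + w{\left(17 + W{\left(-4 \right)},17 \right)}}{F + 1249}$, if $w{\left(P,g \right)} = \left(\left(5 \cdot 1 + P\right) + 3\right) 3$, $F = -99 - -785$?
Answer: $- \frac{1468}{1935} \approx -0.75866$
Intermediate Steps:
$W{\left(p \right)} = 2$
$F = 686$ ($F = -99 + 785 = 686$)
$w{\left(P,g \right)} = 24 + 3 P$ ($w{\left(P,g \right)} = \left(\left(5 + P\right) + 3\right) 3 = \left(8 + P\right) 3 = 24 + 3 P$)
$\frac{-1549 + w{\left(17 + W{\left(-4 \right)},17 \right)}}{F + 1249} = \frac{-1549 + \left(24 + 3 \left(17 + 2\right)\right)}{686 + 1249} = \frac{-1549 + \left(24 + 3 \cdot 19\right)}{1935} = \left(-1549 + \left(24 + 57\right)\right) \frac{1}{1935} = \left(-1549 + 81\right) \frac{1}{1935} = \left(-1468\right) \frac{1}{1935} = - \frac{1468}{1935}$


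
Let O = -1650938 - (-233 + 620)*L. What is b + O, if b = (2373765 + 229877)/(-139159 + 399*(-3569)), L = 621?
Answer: -1478204569496/781595 ≈ -1.8913e+6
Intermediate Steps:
O = -1891265 (O = -1650938 - (-233 + 620)*621 = -1650938 - 387*621 = -1650938 - 1*240327 = -1650938 - 240327 = -1891265)
b = -1301821/781595 (b = 2603642/(-139159 - 1424031) = 2603642/(-1563190) = 2603642*(-1/1563190) = -1301821/781595 ≈ -1.6656)
b + O = -1301821/781595 - 1891265 = -1478204569496/781595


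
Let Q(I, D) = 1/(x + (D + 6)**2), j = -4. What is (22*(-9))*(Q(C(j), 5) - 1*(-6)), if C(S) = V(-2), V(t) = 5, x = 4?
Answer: -148698/125 ≈ -1189.6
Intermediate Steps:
C(S) = 5
Q(I, D) = 1/(4 + (6 + D)**2) (Q(I, D) = 1/(4 + (D + 6)**2) = 1/(4 + (6 + D)**2))
(22*(-9))*(Q(C(j), 5) - 1*(-6)) = (22*(-9))*(1/(4 + (6 + 5)**2) - 1*(-6)) = -198*(1/(4 + 11**2) + 6) = -198*(1/(4 + 121) + 6) = -198*(1/125 + 6) = -198*751/125 = -148698/125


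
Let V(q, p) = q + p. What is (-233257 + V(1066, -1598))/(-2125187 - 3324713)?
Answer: 233789/5449900 ≈ 0.042898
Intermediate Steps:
V(q, p) = p + q
(-233257 + V(1066, -1598))/(-2125187 - 3324713) = (-233257 + (-1598 + 1066))/(-2125187 - 3324713) = (-233257 - 532)/(-5449900) = -233789*(-1/5449900) = 233789/5449900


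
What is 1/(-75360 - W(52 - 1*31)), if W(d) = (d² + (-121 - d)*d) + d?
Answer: -1/72840 ≈ -1.3729e-5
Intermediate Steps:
W(d) = d + d² + d*(-121 - d) (W(d) = (d² + d*(-121 - d)) + d = d + d² + d*(-121 - d))
1/(-75360 - W(52 - 1*31)) = 1/(-75360 - (-120)*(52 - 1*31)) = 1/(-75360 - (-120)*(52 - 31)) = 1/(-75360 - (-120)*21) = 1/(-75360 - 1*(-2520)) = 1/(-75360 + 2520) = 1/(-72840) = -1/72840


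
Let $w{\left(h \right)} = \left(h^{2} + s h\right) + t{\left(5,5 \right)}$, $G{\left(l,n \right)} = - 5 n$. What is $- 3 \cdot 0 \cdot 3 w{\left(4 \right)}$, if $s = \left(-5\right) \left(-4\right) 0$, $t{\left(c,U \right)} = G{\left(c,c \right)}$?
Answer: $0$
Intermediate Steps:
$t{\left(c,U \right)} = - 5 c$
$s = 0$ ($s = 20 \cdot 0 = 0$)
$w{\left(h \right)} = -25 + h^{2}$ ($w{\left(h \right)} = \left(h^{2} + 0 h\right) - 25 = \left(h^{2} + 0\right) - 25 = h^{2} - 25 = -25 + h^{2}$)
$- 3 \cdot 0 \cdot 3 w{\left(4 \right)} = - 3 \cdot 0 \cdot 3 \left(-25 + 4^{2}\right) = \left(-3\right) 0 \left(-25 + 16\right) = 0 \left(-9\right) = 0$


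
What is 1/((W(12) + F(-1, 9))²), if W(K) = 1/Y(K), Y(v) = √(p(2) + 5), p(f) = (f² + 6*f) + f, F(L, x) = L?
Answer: 529/(23 - √23)² ≈ 1.5963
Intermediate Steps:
p(f) = f² + 7*f
Y(v) = √23 (Y(v) = √(2*(7 + 2) + 5) = √(2*9 + 5) = √(18 + 5) = √23)
W(K) = √23/23 (W(K) = 1/(√23) = √23/23)
1/((W(12) + F(-1, 9))²) = 1/((√23/23 - 1)²) = 1/((-1 + √23/23)²) = (-1 + √23/23)⁻²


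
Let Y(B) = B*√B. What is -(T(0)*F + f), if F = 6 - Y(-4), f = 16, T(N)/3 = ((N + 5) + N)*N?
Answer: -16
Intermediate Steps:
Y(B) = B^(3/2)
T(N) = 3*N*(5 + 2*N) (T(N) = 3*(((N + 5) + N)*N) = 3*(((5 + N) + N)*N) = 3*((5 + 2*N)*N) = 3*(N*(5 + 2*N)) = 3*N*(5 + 2*N))
F = 6 + 8*I (F = 6 - (-4)^(3/2) = 6 - (-8)*I = 6 + 8*I ≈ 6.0 + 8.0*I)
-(T(0)*F + f) = -((3*0*(5 + 2*0))*(6 + 8*I) + 16) = -((3*0*(5 + 0))*(6 + 8*I) + 16) = -((3*0*5)*(6 + 8*I) + 16) = -(0*(6 + 8*I) + 16) = -(0 + 16) = -1*16 = -16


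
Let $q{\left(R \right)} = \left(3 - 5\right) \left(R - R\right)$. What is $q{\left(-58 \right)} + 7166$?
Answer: $7166$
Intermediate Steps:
$q{\left(R \right)} = 0$ ($q{\left(R \right)} = \left(-2\right) 0 = 0$)
$q{\left(-58 \right)} + 7166 = 0 + 7166 = 7166$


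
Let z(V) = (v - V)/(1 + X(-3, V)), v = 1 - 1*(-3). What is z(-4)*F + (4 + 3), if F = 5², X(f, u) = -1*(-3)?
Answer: 57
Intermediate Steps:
X(f, u) = 3
v = 4 (v = 1 + 3 = 4)
z(V) = 1 - V/4 (z(V) = (4 - V)/(1 + 3) = (4 - V)/4 = (4 - V)*(¼) = 1 - V/4)
F = 25
z(-4)*F + (4 + 3) = (1 - ¼*(-4))*25 + (4 + 3) = (1 + 1)*25 + 7 = 2*25 + 7 = 50 + 7 = 57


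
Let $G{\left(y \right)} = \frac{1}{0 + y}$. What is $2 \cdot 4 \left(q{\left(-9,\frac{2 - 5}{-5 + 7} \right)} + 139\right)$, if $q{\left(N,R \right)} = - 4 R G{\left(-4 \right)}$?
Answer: $1100$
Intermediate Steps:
$G{\left(y \right)} = \frac{1}{y}$
$q{\left(N,R \right)} = R$ ($q{\left(N,R \right)} = \frac{\left(-4\right) R}{-4} = - 4 R \left(- \frac{1}{4}\right) = R$)
$2 \cdot 4 \left(q{\left(-9,\frac{2 - 5}{-5 + 7} \right)} + 139\right) = 2 \cdot 4 \left(\frac{2 - 5}{-5 + 7} + 139\right) = 8 \left(- \frac{3}{2} + 139\right) = 8 \cdot \frac{275}{2} = 1100$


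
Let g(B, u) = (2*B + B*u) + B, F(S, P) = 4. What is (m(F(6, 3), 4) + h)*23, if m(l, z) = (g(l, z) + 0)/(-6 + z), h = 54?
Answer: 920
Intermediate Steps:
g(B, u) = 3*B + B*u
m(l, z) = l*(3 + z)/(-6 + z) (m(l, z) = (l*(3 + z) + 0)/(-6 + z) = (l*(3 + z))/(-6 + z) = l*(3 + z)/(-6 + z))
(m(F(6, 3), 4) + h)*23 = (4*(3 + 4)/(-6 + 4) + 54)*23 = (4*7/(-2) + 54)*23 = (4*(-1/2)*7 + 54)*23 = (-14 + 54)*23 = 40*23 = 920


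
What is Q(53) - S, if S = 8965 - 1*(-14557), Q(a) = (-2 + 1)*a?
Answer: -23575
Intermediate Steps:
Q(a) = -a
S = 23522 (S = 8965 + 14557 = 23522)
Q(53) - S = -1*53 - 1*23522 = -53 - 23522 = -23575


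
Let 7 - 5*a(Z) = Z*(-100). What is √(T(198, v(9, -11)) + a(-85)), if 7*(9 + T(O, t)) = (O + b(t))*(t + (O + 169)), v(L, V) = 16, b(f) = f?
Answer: 2*√3062885/35 ≈ 100.01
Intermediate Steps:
T(O, t) = -9 + (O + t)*(169 + O + t)/7 (T(O, t) = -9 + ((O + t)*(t + (O + 169)))/7 = -9 + ((O + t)*(t + (169 + O)))/7 = -9 + ((O + t)*(169 + O + t))/7 = -9 + (O + t)*(169 + O + t)/7)
a(Z) = 7/5 + 20*Z (a(Z) = 7/5 - Z*(-100)/5 = 7/5 - (-20)*Z = 7/5 + 20*Z)
√(T(198, v(9, -11)) + a(-85)) = √((-9 + (⅐)*198² + (⅐)*16² + (169/7)*198 + (169/7)*16 + (2/7)*198*16) + (7/5 + 20*(-85))) = √((-9 + (⅐)*39204 + (⅐)*256 + 33462/7 + 2704/7 + 6336/7) + (7/5 - 1700)) = √((-9 + 39204/7 + 256/7 + 33462/7 + 2704/7 + 6336/7) - 8493/5) = √(81899/7 - 8493/5) = √(350044/35) = 2*√3062885/35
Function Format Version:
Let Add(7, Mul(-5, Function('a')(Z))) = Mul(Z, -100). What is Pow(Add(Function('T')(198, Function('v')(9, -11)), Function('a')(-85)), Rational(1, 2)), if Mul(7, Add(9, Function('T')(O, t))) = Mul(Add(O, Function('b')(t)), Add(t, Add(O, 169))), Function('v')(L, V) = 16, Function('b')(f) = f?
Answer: Mul(Rational(2, 35), Pow(3062885, Rational(1, 2))) ≈ 100.01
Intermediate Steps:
Function('T')(O, t) = Add(-9, Mul(Rational(1, 7), Add(O, t), Add(169, O, t))) (Function('T')(O, t) = Add(-9, Mul(Rational(1, 7), Mul(Add(O, t), Add(t, Add(O, 169))))) = Add(-9, Mul(Rational(1, 7), Mul(Add(O, t), Add(t, Add(169, O))))) = Add(-9, Mul(Rational(1, 7), Mul(Add(O, t), Add(169, O, t)))) = Add(-9, Mul(Rational(1, 7), Add(O, t), Add(169, O, t))))
Function('a')(Z) = Add(Rational(7, 5), Mul(20, Z)) (Function('a')(Z) = Add(Rational(7, 5), Mul(Rational(-1, 5), Mul(Z, -100))) = Add(Rational(7, 5), Mul(Rational(-1, 5), Mul(-100, Z))) = Add(Rational(7, 5), Mul(20, Z)))
Pow(Add(Function('T')(198, Function('v')(9, -11)), Function('a')(-85)), Rational(1, 2)) = Pow(Add(Add(-9, Mul(Rational(1, 7), Pow(198, 2)), Mul(Rational(1, 7), Pow(16, 2)), Mul(Rational(169, 7), 198), Mul(Rational(169, 7), 16), Mul(Rational(2, 7), 198, 16)), Add(Rational(7, 5), Mul(20, -85))), Rational(1, 2)) = Pow(Add(Add(-9, Mul(Rational(1, 7), 39204), Mul(Rational(1, 7), 256), Rational(33462, 7), Rational(2704, 7), Rational(6336, 7)), Add(Rational(7, 5), -1700)), Rational(1, 2)) = Pow(Add(Add(-9, Rational(39204, 7), Rational(256, 7), Rational(33462, 7), Rational(2704, 7), Rational(6336, 7)), Rational(-8493, 5)), Rational(1, 2)) = Pow(Add(Rational(81899, 7), Rational(-8493, 5)), Rational(1, 2)) = Pow(Rational(350044, 35), Rational(1, 2)) = Mul(Rational(2, 35), Pow(3062885, Rational(1, 2)))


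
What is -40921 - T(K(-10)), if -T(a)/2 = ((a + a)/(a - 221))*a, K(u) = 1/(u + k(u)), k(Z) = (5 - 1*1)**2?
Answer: -162660977/3975 ≈ -40921.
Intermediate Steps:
k(Z) = 16 (k(Z) = (5 - 1)**2 = 4**2 = 16)
K(u) = 1/(16 + u) (K(u) = 1/(u + 16) = 1/(16 + u))
T(a) = -4*a**2/(-221 + a) (T(a) = -2*(a + a)/(a - 221)*a = -2*(2*a)/(-221 + a)*a = -2*2*a/(-221 + a)*a = -4*a**2/(-221 + a))
-40921 - T(K(-10)) = -40921 - (-4)*(1/(16 - 10))**2/(-221 + 1/(16 - 10)) = -40921 - (-4)*(1/6)**2/(-221 + 1/6) = -40921 - (-4)/(36*(-1325/6)) = -40921 - (-4)*(-6)/(36*1325) = -40921 - 1*2/3975 = -40921 - 2/3975 = -162660977/3975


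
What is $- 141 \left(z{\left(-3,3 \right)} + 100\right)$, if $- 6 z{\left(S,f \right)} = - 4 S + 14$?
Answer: $-13489$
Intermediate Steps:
$z{\left(S,f \right)} = - \frac{7}{3} + \frac{2 S}{3}$ ($z{\left(S,f \right)} = - \frac{- 4 S + 14}{6} = - \frac{14 - 4 S}{6} = - \frac{7}{3} + \frac{2 S}{3}$)
$- 141 \left(z{\left(-3,3 \right)} + 100\right) = - 141 \left(\left(- \frac{7}{3} + \frac{2}{3} \left(-3\right)\right) + 100\right) = - 141 \left(\left(- \frac{7}{3} - 2\right) + 100\right) = - 141 \left(- \frac{13}{3} + 100\right) = \left(-141\right) \frac{287}{3} = -13489$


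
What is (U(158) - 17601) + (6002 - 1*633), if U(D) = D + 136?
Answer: -11938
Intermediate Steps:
U(D) = 136 + D
(U(158) - 17601) + (6002 - 1*633) = ((136 + 158) - 17601) + (6002 - 1*633) = (294 - 17601) + (6002 - 633) = -17307 + 5369 = -11938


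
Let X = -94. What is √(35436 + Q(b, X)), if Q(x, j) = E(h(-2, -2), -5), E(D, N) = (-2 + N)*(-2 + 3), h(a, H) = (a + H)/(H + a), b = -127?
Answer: √35429 ≈ 188.23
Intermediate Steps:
h(a, H) = 1 (h(a, H) = (H + a)/(H + a) = 1)
E(D, N) = -2 + N (E(D, N) = (-2 + N)*1 = -2 + N)
Q(x, j) = -7 (Q(x, j) = -2 - 5 = -7)
√(35436 + Q(b, X)) = √(35436 - 7) = √35429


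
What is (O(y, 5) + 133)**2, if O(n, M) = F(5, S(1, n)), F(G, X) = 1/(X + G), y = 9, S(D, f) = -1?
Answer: 284089/16 ≈ 17756.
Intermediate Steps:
F(G, X) = 1/(G + X)
O(n, M) = 1/4 (O(n, M) = 1/(5 - 1) = 1/4)
(O(y, 5) + 133)**2 = (1/4 + 133)**2 = (533/4)**2 = 284089/16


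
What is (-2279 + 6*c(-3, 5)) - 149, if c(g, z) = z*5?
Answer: -2278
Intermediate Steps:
c(g, z) = 5*z
(-2279 + 6*c(-3, 5)) - 149 = (-2279 + 6*(5*5)) - 149 = (-2279 + 6*25) - 149 = (-2279 + 150) - 149 = -2129 - 149 = -2278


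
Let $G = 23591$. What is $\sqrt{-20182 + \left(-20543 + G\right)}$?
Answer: $i \sqrt{17134} \approx 130.9 i$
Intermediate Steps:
$\sqrt{-20182 + \left(-20543 + G\right)} = \sqrt{-20182 + \left(-20543 + 23591\right)} = \sqrt{-20182 + 3048} = \sqrt{-17134} = i \sqrt{17134}$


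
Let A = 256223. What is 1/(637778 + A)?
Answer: 1/894001 ≈ 1.1186e-6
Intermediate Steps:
1/(637778 + A) = 1/(637778 + 256223) = 1/894001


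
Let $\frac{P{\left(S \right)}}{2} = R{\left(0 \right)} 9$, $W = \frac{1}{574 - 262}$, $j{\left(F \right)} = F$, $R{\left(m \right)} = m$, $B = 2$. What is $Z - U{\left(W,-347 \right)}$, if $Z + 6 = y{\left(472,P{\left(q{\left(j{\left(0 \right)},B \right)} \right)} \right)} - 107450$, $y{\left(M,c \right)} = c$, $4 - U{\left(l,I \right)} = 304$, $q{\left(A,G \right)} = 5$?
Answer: $-107156$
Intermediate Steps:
$W = \frac{1}{312} \approx 0.0032051$
$U{\left(l,I \right)} = -300$ ($U{\left(l,I \right)} = 4 - 304 = -300$)
$P{\left(S \right)} = 0$ ($P{\left(S \right)} = 2 \cdot 0 \cdot 9 = 2 \cdot 0 = 0$)
$Z = -107456$ ($Z = -6 + \left(0 - 107450\right) = -6 - 107450 = -107456$)
$Z - U{\left(W,-347 \right)} = -107456 - -300 = -107456 + 300 = -107156$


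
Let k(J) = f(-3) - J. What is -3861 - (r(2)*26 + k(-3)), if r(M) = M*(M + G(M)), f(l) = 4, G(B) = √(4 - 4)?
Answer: -3972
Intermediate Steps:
G(B) = 0 (G(B) = √0 = 0)
r(M) = M² (r(M) = M*(M + 0) = M*M = M²)
k(J) = 4 - J
-3861 - (r(2)*26 + k(-3)) = -3861 - (2²*26 + (4 - 1*(-3))) = -3861 - (4*26 + (4 + 3)) = -3861 - (104 + 7) = -3861 - 1*111 = -3861 - 111 = -3972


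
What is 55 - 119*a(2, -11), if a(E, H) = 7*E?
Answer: -1611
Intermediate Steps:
55 - 119*a(2, -11) = 55 - 833*2 = 55 - 119*14 = 55 - 1666 = -1611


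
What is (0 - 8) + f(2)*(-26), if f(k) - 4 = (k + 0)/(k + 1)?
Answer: -388/3 ≈ -129.33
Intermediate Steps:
f(k) = 4 + k/(1 + k) (f(k) = 4 + (k + 0)/(k + 1) = 4 + k/(1 + k))
(0 - 8) + f(2)*(-26) = (0 - 8) + ((4 + 5*2)/(1 + 2))*(-26) = -8 + ((4 + 10)/3)*(-26) = -8 + ((⅓)*14)*(-26) = -8 + (14/3)*(-26) = -8 - 364/3 = -388/3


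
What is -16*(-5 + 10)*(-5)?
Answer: 400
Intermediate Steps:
-16*(-5 + 10)*(-5) = -16*5*(-5) = -80*(-5) = 400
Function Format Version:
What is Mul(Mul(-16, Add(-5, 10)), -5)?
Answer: 400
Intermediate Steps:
Mul(Mul(-16, Add(-5, 10)), -5) = Mul(Mul(-16, 5), -5) = Mul(-80, -5) = 400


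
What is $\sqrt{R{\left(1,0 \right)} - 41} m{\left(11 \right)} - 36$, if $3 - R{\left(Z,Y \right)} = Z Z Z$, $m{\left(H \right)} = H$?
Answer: $-36 + 11 i \sqrt{39} \approx -36.0 + 68.695 i$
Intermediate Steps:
$R{\left(Z,Y \right)} = 3 - Z^{3}$ ($R{\left(Z,Y \right)} = 3 - Z Z Z = 3 - Z^{2} Z = 3 - Z^{3}$)
$\sqrt{R{\left(1,0 \right)} - 41} m{\left(11 \right)} - 36 = \sqrt{\left(3 - 1^{3}\right) - 41} \cdot 11 - 36 = \sqrt{\left(3 - 1\right) - 41} \cdot 11 - 36 = \sqrt{2 - 41} \cdot 11 - 36 = \sqrt{-39} \cdot 11 - 36 = i \sqrt{39} \cdot 11 - 36 = 11 i \sqrt{39} - 36 = -36 + 11 i \sqrt{39}$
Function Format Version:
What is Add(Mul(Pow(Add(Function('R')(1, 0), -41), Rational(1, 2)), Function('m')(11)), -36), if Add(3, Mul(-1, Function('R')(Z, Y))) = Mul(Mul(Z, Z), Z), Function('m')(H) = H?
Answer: Add(-36, Mul(11, I, Pow(39, Rational(1, 2)))) ≈ Add(-36.000, Mul(68.695, I))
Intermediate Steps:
Function('R')(Z, Y) = Add(3, Mul(-1, Pow(Z, 3))) (Function('R')(Z, Y) = Add(3, Mul(-1, Mul(Mul(Z, Z), Z))) = Add(3, Mul(-1, Mul(Pow(Z, 2), Z))) = Add(3, Mul(-1, Pow(Z, 3))))
Add(Mul(Pow(Add(Function('R')(1, 0), -41), Rational(1, 2)), Function('m')(11)), -36) = Add(Mul(Pow(Add(Add(3, Mul(-1, Pow(1, 3))), -41), Rational(1, 2)), 11), -36) = Add(Mul(Pow(Add(Add(3, Mul(-1, 1)), -41), Rational(1, 2)), 11), -36) = Add(Mul(Pow(Add(Add(3, -1), -41), Rational(1, 2)), 11), -36) = Add(Mul(Pow(Add(2, -41), Rational(1, 2)), 11), -36) = Add(Mul(Pow(-39, Rational(1, 2)), 11), -36) = Add(Mul(Mul(I, Pow(39, Rational(1, 2))), 11), -36) = Add(Mul(11, I, Pow(39, Rational(1, 2))), -36) = Add(-36, Mul(11, I, Pow(39, Rational(1, 2))))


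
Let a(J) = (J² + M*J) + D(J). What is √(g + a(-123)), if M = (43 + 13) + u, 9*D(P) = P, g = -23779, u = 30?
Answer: 5*I*√6927/3 ≈ 138.71*I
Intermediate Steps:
D(P) = P/9
M = 86 (M = (43 + 13) + 30 = 56 + 30 = 86)
a(J) = J² + 775*J/9 (a(J) = (J² + 86*J) + J/9 = J² + 775*J/9)
√(g + a(-123)) = √(-23779 + (⅑)*(-123)*(775 + 9*(-123))) = √(-23779 + (⅑)*(-123)*(775 - 1107)) = √(-23779 + (⅑)*(-123)*(-332)) = √(-23779 + 13612/3) = √(-57725/3) = 5*I*√6927/3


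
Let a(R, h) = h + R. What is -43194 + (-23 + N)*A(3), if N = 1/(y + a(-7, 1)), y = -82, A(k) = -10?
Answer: -1890411/44 ≈ -42964.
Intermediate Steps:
a(R, h) = R + h
N = -1/88 (N = 1/(-82 + (-7 + 1)) = 1/(-82 - 6) = 1/(-88) = -1/88 ≈ -0.011364)
-43194 + (-23 + N)*A(3) = -43194 + (-23 - 1/88)*(-10) = -43194 - 2025/88*(-10) = -43194 + 10125/44 = -1890411/44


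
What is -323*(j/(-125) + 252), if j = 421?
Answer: -10038517/125 ≈ -80308.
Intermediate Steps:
-323*(j/(-125) + 252) = -323*(421/(-125) + 252) = -323*(421*(-1/125) + 252) = -323*(-421/125 + 252) = -323*31079/125 = -10038517/125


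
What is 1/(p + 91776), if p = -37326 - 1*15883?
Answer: 1/38567 ≈ 2.5929e-5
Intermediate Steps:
p = -53209 (p = -37326 - 15883 = -53209)
1/(p + 91776) = 1/(-53209 + 91776) = 1/38567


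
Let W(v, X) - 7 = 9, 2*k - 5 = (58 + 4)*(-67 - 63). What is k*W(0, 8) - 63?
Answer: -64503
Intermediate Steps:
k = -8055/2 (k = 5/2 + ((58 + 4)*(-67 - 63))/2 = 5/2 + (62*(-130))/2 = 5/2 + (1/2)*(-8060) = 5/2 - 4030 = -8055/2 ≈ -4027.5)
W(v, X) = 16 (W(v, X) = 7 + 9 = 16)
k*W(0, 8) - 63 = -8055/2*16 - 63 = -64440 - 63 = -64503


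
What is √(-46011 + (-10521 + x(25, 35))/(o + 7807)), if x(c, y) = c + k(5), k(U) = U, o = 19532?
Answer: 2*I*√5652509995/701 ≈ 214.5*I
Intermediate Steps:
x(c, y) = 5 + c (x(c, y) = c + 5 = 5 + c)
√(-46011 + (-10521 + x(25, 35))/(o + 7807)) = √(-46011 + (-10521 + (5 + 25))/(19532 + 7807)) = √(-46011 + (-10521 + 30)/27339) = √(-46011 - 10491*1/27339) = √(-46011 - 269/701) = √(-32253980/701) = 2*I*√5652509995/701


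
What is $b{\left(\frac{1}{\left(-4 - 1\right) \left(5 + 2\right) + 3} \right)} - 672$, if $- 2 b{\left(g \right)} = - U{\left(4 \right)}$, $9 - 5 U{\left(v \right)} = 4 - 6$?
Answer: $- \frac{6709}{10} \approx -670.9$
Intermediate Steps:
$U{\left(v \right)} = \frac{11}{5}$ ($U{\left(v \right)} = \frac{9}{5} - \frac{4 - 6}{5} = \frac{9}{5} - - \frac{2}{5} = \frac{9}{5} + \frac{2}{5} = \frac{11}{5}$)
$b{\left(g \right)} = \frac{11}{10}$ ($b{\left(g \right)} = - \frac{\left(-1\right) \frac{11}{5}}{2} = \left(- \frac{1}{2}\right) \left(- \frac{11}{5}\right) = \frac{11}{10}$)
$b{\left(\frac{1}{\left(-4 - 1\right) \left(5 + 2\right) + 3} \right)} - 672 = \frac{11}{10} - 672 = - \frac{6709}{10}$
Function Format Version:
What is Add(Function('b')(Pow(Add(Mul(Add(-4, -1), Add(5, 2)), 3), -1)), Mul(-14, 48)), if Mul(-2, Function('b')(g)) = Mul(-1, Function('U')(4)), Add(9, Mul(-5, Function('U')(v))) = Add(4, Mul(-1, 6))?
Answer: Rational(-6709, 10) ≈ -670.90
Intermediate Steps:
Function('U')(v) = Rational(11, 5) (Function('U')(v) = Add(Rational(9, 5), Mul(Rational(-1, 5), Add(4, Mul(-1, 6)))) = Add(Rational(9, 5), Mul(Rational(-1, 5), Add(4, -6))) = Add(Rational(9, 5), Mul(Rational(-1, 5), -2)) = Add(Rational(9, 5), Rational(2, 5)) = Rational(11, 5))
Function('b')(g) = Rational(11, 10) (Function('b')(g) = Mul(Rational(-1, 2), Mul(-1, Rational(11, 5))) = Mul(Rational(-1, 2), Rational(-11, 5)) = Rational(11, 10))
Add(Function('b')(Pow(Add(Mul(Add(-4, -1), Add(5, 2)), 3), -1)), Mul(-14, 48)) = Add(Rational(11, 10), Mul(-14, 48)) = Add(Rational(11, 10), -672) = Rational(-6709, 10)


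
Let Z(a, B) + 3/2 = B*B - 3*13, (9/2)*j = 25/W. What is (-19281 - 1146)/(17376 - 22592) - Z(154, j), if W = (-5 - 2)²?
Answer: 45043345675/1014412896 ≈ 44.403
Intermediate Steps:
W = 49 (W = (-7)² = 49)
j = 50/441 (j = 2*(25/49)/9 = 2*(25*(1/49))/9 = (2/9)*(25/49) = 50/441 ≈ 0.11338)
Z(a, B) = -81/2 + B² (Z(a, B) = -3/2 + (B*B - 3*13) = -3/2 + (B² - 39) = -3/2 + (-39 + B²) = -81/2 + B²)
(-19281 - 1146)/(17376 - 22592) - Z(154, j) = (-19281 - 1146)/(17376 - 22592) - (-81/2 + (50/441)²) = -20427/(-5216) - (-81/2 + 2500/194481) = -20427*(-1/5216) - 1*(-15747961/388962) = 20427/5216 + 15747961/388962 = 45043345675/1014412896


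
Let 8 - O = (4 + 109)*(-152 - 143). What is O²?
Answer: 1111755649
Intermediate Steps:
O = 33343 (O = 8 - (4 + 109)*(-152 - 143) = 8 - 113*(-295) = 8 - 1*(-33335) = 8 + 33335 = 33343)
O² = 33343² = 1111755649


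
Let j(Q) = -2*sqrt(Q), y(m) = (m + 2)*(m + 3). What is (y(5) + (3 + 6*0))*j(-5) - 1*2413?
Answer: -2413 - 118*I*sqrt(5) ≈ -2413.0 - 263.86*I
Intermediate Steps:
y(m) = (2 + m)*(3 + m)
(y(5) + (3 + 6*0))*j(-5) - 1*2413 = ((6 + 5**2 + 5*5) + (3 + 6*0))*(-2*I*sqrt(5)) - 1*2413 = ((6 + 25 + 25) + (3 + 0))*(-2*I*sqrt(5)) - 2413 = (56 + 3)*(-2*I*sqrt(5)) - 2413 = 59*(-2*I*sqrt(5)) - 2413 = -118*I*sqrt(5) - 2413 = -2413 - 118*I*sqrt(5)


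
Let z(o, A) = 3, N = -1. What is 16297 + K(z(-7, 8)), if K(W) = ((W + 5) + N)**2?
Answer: 16346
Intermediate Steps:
K(W) = (4 + W)**2 (K(W) = ((W + 5) - 1)**2 = ((5 + W) - 1)**2 = (4 + W)**2)
16297 + K(z(-7, 8)) = 16297 + (4 + 3)**2 = 16297 + 7**2 = 16297 + 49 = 16346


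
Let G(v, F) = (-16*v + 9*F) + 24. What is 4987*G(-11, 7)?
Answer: 1311581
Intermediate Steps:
G(v, F) = 24 - 16*v + 9*F
4987*G(-11, 7) = 4987*(24 - 16*(-11) + 9*7) = 4987*(24 + 176 + 63) = 4987*263 = 1311581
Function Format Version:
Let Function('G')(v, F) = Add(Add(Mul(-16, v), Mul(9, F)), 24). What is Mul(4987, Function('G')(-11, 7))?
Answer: 1311581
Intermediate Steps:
Function('G')(v, F) = Add(24, Mul(-16, v), Mul(9, F))
Mul(4987, Function('G')(-11, 7)) = Mul(4987, Add(24, Mul(-16, -11), Mul(9, 7))) = Mul(4987, Add(24, 176, 63)) = Mul(4987, 263) = 1311581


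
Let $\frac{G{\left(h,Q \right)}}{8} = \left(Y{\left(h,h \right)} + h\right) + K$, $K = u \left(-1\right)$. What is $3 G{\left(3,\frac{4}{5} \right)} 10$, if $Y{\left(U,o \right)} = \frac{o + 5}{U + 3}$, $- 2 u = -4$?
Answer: $560$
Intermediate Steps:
$u = 2$ ($u = \left(- \frac{1}{2}\right) \left(-4\right) = 2$)
$Y{\left(U,o \right)} = \frac{5 + o}{3 + U}$
$K = -2$ ($K = 2 \left(-1\right) = -2$)
$G{\left(h,Q \right)} = -16 + 8 h + \frac{8 \left(5 + h\right)}{3 + h}$ ($G{\left(h,Q \right)} = 8 \left(\left(\frac{5 + h}{3 + h} + h\right) - 2\right) = 8 \left(\left(h + \frac{5 + h}{3 + h}\right) - 2\right) = 8 \left(-2 + h + \frac{5 + h}{3 + h}\right) = -16 + 8 h + \frac{8 \left(5 + h\right)}{3 + h}$)
$3 G{\left(3,\frac{4}{5} \right)} 10 = 3 \frac{8 \left(-1 + 3^{2} + 2 \cdot 3\right)}{3 + 3} \cdot 10 = 3 \frac{8 \left(-1 + 9 + 6\right)}{6} \cdot 10 = 3 \cdot 8 \cdot \frac{1}{6} \cdot 14 \cdot 10 = 3 \cdot \frac{56}{3} \cdot 10 = 56 \cdot 10 = 560$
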